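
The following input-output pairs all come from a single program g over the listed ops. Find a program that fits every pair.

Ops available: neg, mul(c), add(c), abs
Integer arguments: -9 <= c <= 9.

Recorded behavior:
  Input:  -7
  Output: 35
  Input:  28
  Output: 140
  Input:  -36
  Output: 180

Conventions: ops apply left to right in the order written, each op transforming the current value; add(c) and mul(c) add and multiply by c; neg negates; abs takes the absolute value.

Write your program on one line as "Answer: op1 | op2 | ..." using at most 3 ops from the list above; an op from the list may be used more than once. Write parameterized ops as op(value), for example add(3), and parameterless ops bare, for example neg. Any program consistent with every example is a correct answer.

mul(5) | abs

Check, running the answer program on each example:
  -7 -> -35 -> 35
  28 -> 140 -> 140
  -36 -> -180 -> 180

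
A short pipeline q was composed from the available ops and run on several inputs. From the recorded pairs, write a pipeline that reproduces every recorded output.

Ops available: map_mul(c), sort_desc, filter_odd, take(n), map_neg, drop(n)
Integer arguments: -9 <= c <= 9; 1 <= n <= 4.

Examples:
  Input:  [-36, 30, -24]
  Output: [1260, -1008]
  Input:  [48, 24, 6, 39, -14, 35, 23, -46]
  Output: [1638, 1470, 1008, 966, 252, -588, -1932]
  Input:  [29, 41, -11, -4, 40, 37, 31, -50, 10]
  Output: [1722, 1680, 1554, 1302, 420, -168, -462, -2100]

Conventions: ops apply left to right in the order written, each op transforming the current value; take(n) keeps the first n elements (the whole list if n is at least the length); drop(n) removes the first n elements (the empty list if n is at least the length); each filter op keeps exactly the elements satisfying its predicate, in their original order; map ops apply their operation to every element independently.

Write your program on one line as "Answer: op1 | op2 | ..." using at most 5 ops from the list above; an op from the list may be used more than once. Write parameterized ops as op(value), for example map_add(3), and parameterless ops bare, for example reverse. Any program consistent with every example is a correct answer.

map_mul(6) | drop(1) | map_mul(7) | sort_desc

Check, running the answer program on each example:
  [-36, 30, -24] -> [-216, 180, -144] -> [180, -144] -> [1260, -1008] -> [1260, -1008]
  [48, 24, 6, 39, -14, 35, 23, -46] -> [288, 144, 36, 234, -84, 210, 138, -276] -> [144, 36, 234, -84, 210, 138, -276] -> [1008, 252, 1638, -588, 1470, 966, -1932] -> [1638, 1470, 1008, 966, 252, -588, -1932]
  [29, 41, -11, -4, 40, 37, 31, -50, 10] -> [174, 246, -66, -24, 240, 222, 186, -300, 60] -> [246, -66, -24, 240, 222, 186, -300, 60] -> [1722, -462, -168, 1680, 1554, 1302, -2100, 420] -> [1722, 1680, 1554, 1302, 420, -168, -462, -2100]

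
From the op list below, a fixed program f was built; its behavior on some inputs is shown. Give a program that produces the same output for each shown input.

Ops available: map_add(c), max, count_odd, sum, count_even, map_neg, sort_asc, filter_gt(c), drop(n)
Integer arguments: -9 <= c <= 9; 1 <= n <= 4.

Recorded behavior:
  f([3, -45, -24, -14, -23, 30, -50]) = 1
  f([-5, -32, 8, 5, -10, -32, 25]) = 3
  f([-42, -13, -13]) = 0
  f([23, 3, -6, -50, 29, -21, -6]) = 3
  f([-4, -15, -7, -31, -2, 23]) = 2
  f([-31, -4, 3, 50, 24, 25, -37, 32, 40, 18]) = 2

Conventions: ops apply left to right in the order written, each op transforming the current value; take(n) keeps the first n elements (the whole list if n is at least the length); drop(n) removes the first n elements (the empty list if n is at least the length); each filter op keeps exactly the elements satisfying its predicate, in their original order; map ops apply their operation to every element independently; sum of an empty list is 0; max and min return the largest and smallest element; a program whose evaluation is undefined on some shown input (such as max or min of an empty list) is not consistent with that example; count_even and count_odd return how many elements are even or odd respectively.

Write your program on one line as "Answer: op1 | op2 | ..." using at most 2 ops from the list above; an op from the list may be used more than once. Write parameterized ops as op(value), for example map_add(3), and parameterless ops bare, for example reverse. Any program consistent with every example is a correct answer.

filter_gt(-8) | count_odd

Check, running the answer program on each example:
  [3, -45, -24, -14, -23, 30, -50] -> [3, 30] -> 1
  [-5, -32, 8, 5, -10, -32, 25] -> [-5, 8, 5, 25] -> 3
  [-42, -13, -13] -> [] -> 0
  [23, 3, -6, -50, 29, -21, -6] -> [23, 3, -6, 29, -6] -> 3
  [-4, -15, -7, -31, -2, 23] -> [-4, -7, -2, 23] -> 2
  [-31, -4, 3, 50, 24, 25, -37, 32, 40, 18] -> [-4, 3, 50, 24, 25, 32, 40, 18] -> 2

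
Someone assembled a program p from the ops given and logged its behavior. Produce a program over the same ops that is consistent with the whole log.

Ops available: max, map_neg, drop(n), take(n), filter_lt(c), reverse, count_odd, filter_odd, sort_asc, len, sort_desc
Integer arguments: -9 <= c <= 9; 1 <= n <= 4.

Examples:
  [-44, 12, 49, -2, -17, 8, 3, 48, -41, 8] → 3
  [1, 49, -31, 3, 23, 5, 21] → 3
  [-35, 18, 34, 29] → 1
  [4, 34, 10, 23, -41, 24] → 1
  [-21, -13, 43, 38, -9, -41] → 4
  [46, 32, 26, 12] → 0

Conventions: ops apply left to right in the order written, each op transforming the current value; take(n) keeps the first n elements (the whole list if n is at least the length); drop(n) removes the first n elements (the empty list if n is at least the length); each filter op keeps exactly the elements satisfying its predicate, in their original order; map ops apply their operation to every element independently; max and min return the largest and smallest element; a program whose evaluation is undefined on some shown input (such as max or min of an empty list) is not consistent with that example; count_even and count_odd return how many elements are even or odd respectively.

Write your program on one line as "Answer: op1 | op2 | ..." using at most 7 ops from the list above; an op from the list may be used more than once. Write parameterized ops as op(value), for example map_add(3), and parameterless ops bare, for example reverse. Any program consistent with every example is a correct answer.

sort_asc | map_neg | reverse | map_neg | filter_lt(5) | count_odd

Check, running the answer program on each example:
  [-44, 12, 49, -2, -17, 8, 3, 48, -41, 8] -> [-44, -41, -17, -2, 3, 8, 8, 12, 48, 49] -> [44, 41, 17, 2, -3, -8, -8, -12, -48, -49] -> [-49, -48, -12, -8, -8, -3, 2, 17, 41, 44] -> [49, 48, 12, 8, 8, 3, -2, -17, -41, -44] -> [3, -2, -17, -41, -44] -> 3
  [1, 49, -31, 3, 23, 5, 21] -> [-31, 1, 3, 5, 21, 23, 49] -> [31, -1, -3, -5, -21, -23, -49] -> [-49, -23, -21, -5, -3, -1, 31] -> [49, 23, 21, 5, 3, 1, -31] -> [3, 1, -31] -> 3
  [-35, 18, 34, 29] -> [-35, 18, 29, 34] -> [35, -18, -29, -34] -> [-34, -29, -18, 35] -> [34, 29, 18, -35] -> [-35] -> 1
  [4, 34, 10, 23, -41, 24] -> [-41, 4, 10, 23, 24, 34] -> [41, -4, -10, -23, -24, -34] -> [-34, -24, -23, -10, -4, 41] -> [34, 24, 23, 10, 4, -41] -> [4, -41] -> 1
  [-21, -13, 43, 38, -9, -41] -> [-41, -21, -13, -9, 38, 43] -> [41, 21, 13, 9, -38, -43] -> [-43, -38, 9, 13, 21, 41] -> [43, 38, -9, -13, -21, -41] -> [-9, -13, -21, -41] -> 4
  [46, 32, 26, 12] -> [12, 26, 32, 46] -> [-12, -26, -32, -46] -> [-46, -32, -26, -12] -> [46, 32, 26, 12] -> [] -> 0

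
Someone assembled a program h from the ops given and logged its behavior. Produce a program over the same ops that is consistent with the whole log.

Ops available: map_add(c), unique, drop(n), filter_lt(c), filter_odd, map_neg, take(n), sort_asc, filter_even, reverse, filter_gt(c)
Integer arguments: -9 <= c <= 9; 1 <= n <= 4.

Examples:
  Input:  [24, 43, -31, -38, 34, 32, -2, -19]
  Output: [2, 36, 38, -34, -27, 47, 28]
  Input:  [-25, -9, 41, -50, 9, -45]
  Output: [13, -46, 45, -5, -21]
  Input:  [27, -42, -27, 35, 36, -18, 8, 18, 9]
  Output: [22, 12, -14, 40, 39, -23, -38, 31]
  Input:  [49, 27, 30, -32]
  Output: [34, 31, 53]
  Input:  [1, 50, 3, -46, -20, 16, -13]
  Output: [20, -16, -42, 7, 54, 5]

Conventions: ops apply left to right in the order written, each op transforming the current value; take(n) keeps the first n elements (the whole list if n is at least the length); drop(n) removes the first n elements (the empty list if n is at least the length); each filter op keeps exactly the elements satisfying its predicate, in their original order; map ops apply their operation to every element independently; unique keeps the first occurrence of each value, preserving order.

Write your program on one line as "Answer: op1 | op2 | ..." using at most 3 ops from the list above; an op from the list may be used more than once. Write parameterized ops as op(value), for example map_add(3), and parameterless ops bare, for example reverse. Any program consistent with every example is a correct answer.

reverse | drop(1) | map_add(4)

Check, running the answer program on each example:
  [24, 43, -31, -38, 34, 32, -2, -19] -> [-19, -2, 32, 34, -38, -31, 43, 24] -> [-2, 32, 34, -38, -31, 43, 24] -> [2, 36, 38, -34, -27, 47, 28]
  [-25, -9, 41, -50, 9, -45] -> [-45, 9, -50, 41, -9, -25] -> [9, -50, 41, -9, -25] -> [13, -46, 45, -5, -21]
  [27, -42, -27, 35, 36, -18, 8, 18, 9] -> [9, 18, 8, -18, 36, 35, -27, -42, 27] -> [18, 8, -18, 36, 35, -27, -42, 27] -> [22, 12, -14, 40, 39, -23, -38, 31]
  [49, 27, 30, -32] -> [-32, 30, 27, 49] -> [30, 27, 49] -> [34, 31, 53]
  [1, 50, 3, -46, -20, 16, -13] -> [-13, 16, -20, -46, 3, 50, 1] -> [16, -20, -46, 3, 50, 1] -> [20, -16, -42, 7, 54, 5]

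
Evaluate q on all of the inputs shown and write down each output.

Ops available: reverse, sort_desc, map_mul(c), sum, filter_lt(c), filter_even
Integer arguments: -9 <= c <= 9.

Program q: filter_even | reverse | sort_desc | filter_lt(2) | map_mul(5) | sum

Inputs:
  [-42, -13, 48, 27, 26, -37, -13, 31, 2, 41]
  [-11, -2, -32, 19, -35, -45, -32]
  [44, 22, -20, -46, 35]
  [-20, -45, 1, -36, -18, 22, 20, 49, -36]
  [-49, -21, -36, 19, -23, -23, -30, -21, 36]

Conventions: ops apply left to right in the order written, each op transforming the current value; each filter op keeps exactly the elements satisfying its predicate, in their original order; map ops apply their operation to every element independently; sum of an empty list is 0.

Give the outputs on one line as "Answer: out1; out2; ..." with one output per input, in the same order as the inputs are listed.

Execution, op by op:
  [-42, -13, 48, 27, 26, -37, -13, 31, 2, 41] -> [-42, 48, 26, 2] -> [2, 26, 48, -42] -> [48, 26, 2, -42] -> [-42] -> [-210] -> -210
  [-11, -2, -32, 19, -35, -45, -32] -> [-2, -32, -32] -> [-32, -32, -2] -> [-2, -32, -32] -> [-2, -32, -32] -> [-10, -160, -160] -> -330
  [44, 22, -20, -46, 35] -> [44, 22, -20, -46] -> [-46, -20, 22, 44] -> [44, 22, -20, -46] -> [-20, -46] -> [-100, -230] -> -330
  [-20, -45, 1, -36, -18, 22, 20, 49, -36] -> [-20, -36, -18, 22, 20, -36] -> [-36, 20, 22, -18, -36, -20] -> [22, 20, -18, -20, -36, -36] -> [-18, -20, -36, -36] -> [-90, -100, -180, -180] -> -550
  [-49, -21, -36, 19, -23, -23, -30, -21, 36] -> [-36, -30, 36] -> [36, -30, -36] -> [36, -30, -36] -> [-30, -36] -> [-150, -180] -> -330

-210; -330; -330; -550; -330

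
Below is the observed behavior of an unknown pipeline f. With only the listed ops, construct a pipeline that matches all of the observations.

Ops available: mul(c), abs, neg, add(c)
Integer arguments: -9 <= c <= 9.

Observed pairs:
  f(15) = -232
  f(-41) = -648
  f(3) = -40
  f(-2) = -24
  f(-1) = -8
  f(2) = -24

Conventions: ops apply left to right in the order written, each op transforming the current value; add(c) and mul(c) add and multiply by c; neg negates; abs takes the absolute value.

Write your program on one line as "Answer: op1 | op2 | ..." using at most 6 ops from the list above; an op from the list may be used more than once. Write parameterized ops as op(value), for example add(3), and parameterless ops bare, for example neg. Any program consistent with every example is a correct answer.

mul(-2) | neg | abs | add(-1) | mul(-8)

Check, running the answer program on each example:
  15 -> -30 -> 30 -> 30 -> 29 -> -232
  -41 -> 82 -> -82 -> 82 -> 81 -> -648
  3 -> -6 -> 6 -> 6 -> 5 -> -40
  -2 -> 4 -> -4 -> 4 -> 3 -> -24
  -1 -> 2 -> -2 -> 2 -> 1 -> -8
  2 -> -4 -> 4 -> 4 -> 3 -> -24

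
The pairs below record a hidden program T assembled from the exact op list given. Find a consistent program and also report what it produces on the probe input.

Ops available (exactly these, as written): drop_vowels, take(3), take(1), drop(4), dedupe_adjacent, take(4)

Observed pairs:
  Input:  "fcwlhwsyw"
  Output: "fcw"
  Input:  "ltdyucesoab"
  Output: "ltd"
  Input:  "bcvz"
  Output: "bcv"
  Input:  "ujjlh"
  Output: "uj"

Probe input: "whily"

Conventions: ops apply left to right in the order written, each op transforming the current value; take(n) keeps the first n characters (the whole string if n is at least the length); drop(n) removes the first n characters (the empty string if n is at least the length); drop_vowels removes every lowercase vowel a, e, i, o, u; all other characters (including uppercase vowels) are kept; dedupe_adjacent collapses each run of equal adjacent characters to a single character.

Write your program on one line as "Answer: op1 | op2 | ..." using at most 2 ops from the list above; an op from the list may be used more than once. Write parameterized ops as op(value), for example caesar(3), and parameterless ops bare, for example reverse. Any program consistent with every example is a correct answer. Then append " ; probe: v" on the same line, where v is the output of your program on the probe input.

take(3) | dedupe_adjacent ; probe: "whi"

Check, running the answer program on each example:
  "fcwlhwsyw" -> "fcw" -> "fcw"
  "ltdyucesoab" -> "ltd" -> "ltd"
  "bcvz" -> "bcv" -> "bcv"
  "ujjlh" -> "ujj" -> "uj"
  probe: "whily" -> "whi" -> "whi"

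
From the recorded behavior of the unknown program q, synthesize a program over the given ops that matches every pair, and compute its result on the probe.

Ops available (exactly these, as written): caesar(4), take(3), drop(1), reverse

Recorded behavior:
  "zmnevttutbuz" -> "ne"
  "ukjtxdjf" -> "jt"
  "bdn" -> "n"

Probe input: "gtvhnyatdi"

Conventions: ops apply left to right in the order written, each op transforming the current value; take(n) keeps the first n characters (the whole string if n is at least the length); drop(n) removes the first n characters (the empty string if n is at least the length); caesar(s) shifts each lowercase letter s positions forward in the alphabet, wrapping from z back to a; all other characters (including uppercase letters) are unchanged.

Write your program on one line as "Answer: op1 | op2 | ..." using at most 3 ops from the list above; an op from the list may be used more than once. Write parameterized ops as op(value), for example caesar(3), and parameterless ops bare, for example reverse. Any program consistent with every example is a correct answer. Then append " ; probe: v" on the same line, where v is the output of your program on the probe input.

drop(1) | take(3) | drop(1) ; probe: "vh"

Check, running the answer program on each example:
  "zmnevttutbuz" -> "mnevttutbuz" -> "mne" -> "ne"
  "ukjtxdjf" -> "kjtxdjf" -> "kjt" -> "jt"
  "bdn" -> "dn" -> "dn" -> "n"
  probe: "gtvhnyatdi" -> "tvhnyatdi" -> "tvh" -> "vh"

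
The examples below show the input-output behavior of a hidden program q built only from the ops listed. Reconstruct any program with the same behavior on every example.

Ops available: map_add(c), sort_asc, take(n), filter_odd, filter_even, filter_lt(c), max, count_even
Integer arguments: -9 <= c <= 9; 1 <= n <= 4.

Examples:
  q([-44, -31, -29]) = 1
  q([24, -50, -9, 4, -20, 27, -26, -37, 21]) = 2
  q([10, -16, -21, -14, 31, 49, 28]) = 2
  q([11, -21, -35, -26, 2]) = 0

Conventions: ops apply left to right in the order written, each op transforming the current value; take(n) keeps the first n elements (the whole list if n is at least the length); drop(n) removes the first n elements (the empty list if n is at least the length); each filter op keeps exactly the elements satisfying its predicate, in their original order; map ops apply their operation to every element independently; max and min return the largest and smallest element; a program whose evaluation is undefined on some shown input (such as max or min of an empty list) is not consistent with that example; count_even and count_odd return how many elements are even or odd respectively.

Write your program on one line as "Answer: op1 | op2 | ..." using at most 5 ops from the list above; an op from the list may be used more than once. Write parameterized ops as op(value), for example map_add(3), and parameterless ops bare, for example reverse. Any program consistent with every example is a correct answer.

take(3) | filter_even | sort_asc | count_even

Check, running the answer program on each example:
  [-44, -31, -29] -> [-44, -31, -29] -> [-44] -> [-44] -> 1
  [24, -50, -9, 4, -20, 27, -26, -37, 21] -> [24, -50, -9] -> [24, -50] -> [-50, 24] -> 2
  [10, -16, -21, -14, 31, 49, 28] -> [10, -16, -21] -> [10, -16] -> [-16, 10] -> 2
  [11, -21, -35, -26, 2] -> [11, -21, -35] -> [] -> [] -> 0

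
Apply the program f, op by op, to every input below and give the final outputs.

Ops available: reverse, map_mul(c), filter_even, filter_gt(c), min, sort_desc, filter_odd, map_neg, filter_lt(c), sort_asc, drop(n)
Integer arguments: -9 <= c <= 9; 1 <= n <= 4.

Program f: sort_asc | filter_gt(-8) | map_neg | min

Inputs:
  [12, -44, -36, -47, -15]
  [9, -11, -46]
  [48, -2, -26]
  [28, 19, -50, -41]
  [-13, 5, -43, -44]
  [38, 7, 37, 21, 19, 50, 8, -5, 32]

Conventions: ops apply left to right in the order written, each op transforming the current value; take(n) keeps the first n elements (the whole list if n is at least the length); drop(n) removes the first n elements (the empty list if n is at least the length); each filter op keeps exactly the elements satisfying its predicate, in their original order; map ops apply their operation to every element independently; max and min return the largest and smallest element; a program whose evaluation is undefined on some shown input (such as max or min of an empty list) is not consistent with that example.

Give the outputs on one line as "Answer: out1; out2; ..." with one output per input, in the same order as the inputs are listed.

Execution, op by op:
  [12, -44, -36, -47, -15] -> [-47, -44, -36, -15, 12] -> [12] -> [-12] -> -12
  [9, -11, -46] -> [-46, -11, 9] -> [9] -> [-9] -> -9
  [48, -2, -26] -> [-26, -2, 48] -> [-2, 48] -> [2, -48] -> -48
  [28, 19, -50, -41] -> [-50, -41, 19, 28] -> [19, 28] -> [-19, -28] -> -28
  [-13, 5, -43, -44] -> [-44, -43, -13, 5] -> [5] -> [-5] -> -5
  [38, 7, 37, 21, 19, 50, 8, -5, 32] -> [-5, 7, 8, 19, 21, 32, 37, 38, 50] -> [-5, 7, 8, 19, 21, 32, 37, 38, 50] -> [5, -7, -8, -19, -21, -32, -37, -38, -50] -> -50

-12; -9; -48; -28; -5; -50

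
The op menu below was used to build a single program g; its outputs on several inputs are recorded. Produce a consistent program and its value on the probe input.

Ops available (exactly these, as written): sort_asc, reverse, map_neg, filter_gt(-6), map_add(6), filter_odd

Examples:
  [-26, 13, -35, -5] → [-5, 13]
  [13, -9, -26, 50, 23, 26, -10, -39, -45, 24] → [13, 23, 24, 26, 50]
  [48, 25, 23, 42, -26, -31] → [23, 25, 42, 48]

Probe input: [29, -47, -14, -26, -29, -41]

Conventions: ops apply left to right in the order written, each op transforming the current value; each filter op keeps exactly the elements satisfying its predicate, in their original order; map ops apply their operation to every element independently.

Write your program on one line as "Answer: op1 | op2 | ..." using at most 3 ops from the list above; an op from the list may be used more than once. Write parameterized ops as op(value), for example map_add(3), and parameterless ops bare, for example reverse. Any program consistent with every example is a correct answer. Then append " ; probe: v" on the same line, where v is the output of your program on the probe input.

filter_gt(-6) | sort_asc ; probe: [29]

Check, running the answer program on each example:
  [-26, 13, -35, -5] -> [13, -5] -> [-5, 13]
  [13, -9, -26, 50, 23, 26, -10, -39, -45, 24] -> [13, 50, 23, 26, 24] -> [13, 23, 24, 26, 50]
  [48, 25, 23, 42, -26, -31] -> [48, 25, 23, 42] -> [23, 25, 42, 48]
  probe: [29, -47, -14, -26, -29, -41] -> [29] -> [29]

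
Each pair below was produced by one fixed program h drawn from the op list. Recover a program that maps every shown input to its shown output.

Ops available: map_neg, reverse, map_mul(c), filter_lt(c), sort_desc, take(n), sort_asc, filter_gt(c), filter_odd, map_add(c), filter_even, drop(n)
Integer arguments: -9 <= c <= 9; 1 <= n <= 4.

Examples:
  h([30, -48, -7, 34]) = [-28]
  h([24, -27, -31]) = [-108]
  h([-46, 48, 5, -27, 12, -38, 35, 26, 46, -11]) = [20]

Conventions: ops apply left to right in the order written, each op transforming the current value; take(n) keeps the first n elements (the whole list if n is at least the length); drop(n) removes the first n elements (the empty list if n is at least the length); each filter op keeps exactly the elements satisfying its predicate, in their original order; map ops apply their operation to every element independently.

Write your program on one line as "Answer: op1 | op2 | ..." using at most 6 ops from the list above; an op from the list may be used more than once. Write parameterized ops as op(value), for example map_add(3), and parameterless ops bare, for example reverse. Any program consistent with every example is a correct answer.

filter_lt(6) | map_mul(4) | sort_desc | take(2) | take(1)

Check, running the answer program on each example:
  [30, -48, -7, 34] -> [-48, -7] -> [-192, -28] -> [-28, -192] -> [-28, -192] -> [-28]
  [24, -27, -31] -> [-27, -31] -> [-108, -124] -> [-108, -124] -> [-108, -124] -> [-108]
  [-46, 48, 5, -27, 12, -38, 35, 26, 46, -11] -> [-46, 5, -27, -38, -11] -> [-184, 20, -108, -152, -44] -> [20, -44, -108, -152, -184] -> [20, -44] -> [20]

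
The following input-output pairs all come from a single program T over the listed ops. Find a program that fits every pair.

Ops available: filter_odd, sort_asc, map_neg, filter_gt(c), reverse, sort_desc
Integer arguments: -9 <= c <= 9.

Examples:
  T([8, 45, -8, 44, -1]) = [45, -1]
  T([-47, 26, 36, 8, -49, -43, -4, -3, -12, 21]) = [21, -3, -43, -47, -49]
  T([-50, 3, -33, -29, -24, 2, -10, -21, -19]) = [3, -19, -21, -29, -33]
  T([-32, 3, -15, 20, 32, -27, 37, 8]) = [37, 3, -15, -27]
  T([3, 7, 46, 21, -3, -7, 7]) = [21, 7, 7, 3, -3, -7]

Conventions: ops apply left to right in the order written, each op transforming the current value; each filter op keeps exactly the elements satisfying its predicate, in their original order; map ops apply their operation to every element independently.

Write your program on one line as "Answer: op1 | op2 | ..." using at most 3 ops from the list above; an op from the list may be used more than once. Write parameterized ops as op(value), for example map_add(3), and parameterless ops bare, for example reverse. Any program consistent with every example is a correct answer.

sort_asc | reverse | filter_odd

Check, running the answer program on each example:
  [8, 45, -8, 44, -1] -> [-8, -1, 8, 44, 45] -> [45, 44, 8, -1, -8] -> [45, -1]
  [-47, 26, 36, 8, -49, -43, -4, -3, -12, 21] -> [-49, -47, -43, -12, -4, -3, 8, 21, 26, 36] -> [36, 26, 21, 8, -3, -4, -12, -43, -47, -49] -> [21, -3, -43, -47, -49]
  [-50, 3, -33, -29, -24, 2, -10, -21, -19] -> [-50, -33, -29, -24, -21, -19, -10, 2, 3] -> [3, 2, -10, -19, -21, -24, -29, -33, -50] -> [3, -19, -21, -29, -33]
  [-32, 3, -15, 20, 32, -27, 37, 8] -> [-32, -27, -15, 3, 8, 20, 32, 37] -> [37, 32, 20, 8, 3, -15, -27, -32] -> [37, 3, -15, -27]
  [3, 7, 46, 21, -3, -7, 7] -> [-7, -3, 3, 7, 7, 21, 46] -> [46, 21, 7, 7, 3, -3, -7] -> [21, 7, 7, 3, -3, -7]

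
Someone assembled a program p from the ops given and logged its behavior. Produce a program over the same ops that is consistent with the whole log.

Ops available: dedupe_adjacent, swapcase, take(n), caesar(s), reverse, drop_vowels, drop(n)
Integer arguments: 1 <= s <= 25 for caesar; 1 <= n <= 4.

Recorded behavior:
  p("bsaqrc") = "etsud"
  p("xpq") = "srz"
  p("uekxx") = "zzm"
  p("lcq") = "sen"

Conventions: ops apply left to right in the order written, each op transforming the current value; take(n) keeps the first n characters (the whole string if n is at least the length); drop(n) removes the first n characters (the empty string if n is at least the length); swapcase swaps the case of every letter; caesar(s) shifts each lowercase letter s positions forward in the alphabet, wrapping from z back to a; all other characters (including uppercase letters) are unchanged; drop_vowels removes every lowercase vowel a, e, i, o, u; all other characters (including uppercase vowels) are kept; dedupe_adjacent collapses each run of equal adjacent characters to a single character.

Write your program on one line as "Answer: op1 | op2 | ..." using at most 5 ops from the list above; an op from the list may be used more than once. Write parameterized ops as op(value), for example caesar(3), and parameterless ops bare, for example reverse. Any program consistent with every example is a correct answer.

reverse | drop_vowels | caesar(23) | caesar(5)

Check, running the answer program on each example:
  "bsaqrc" -> "crqasb" -> "crqsb" -> "zonpy" -> "etsud"
  "xpq" -> "qpx" -> "qpx" -> "nmu" -> "srz"
  "uekxx" -> "xxkeu" -> "xxk" -> "uuh" -> "zzm"
  "lcq" -> "qcl" -> "qcl" -> "nzi" -> "sen"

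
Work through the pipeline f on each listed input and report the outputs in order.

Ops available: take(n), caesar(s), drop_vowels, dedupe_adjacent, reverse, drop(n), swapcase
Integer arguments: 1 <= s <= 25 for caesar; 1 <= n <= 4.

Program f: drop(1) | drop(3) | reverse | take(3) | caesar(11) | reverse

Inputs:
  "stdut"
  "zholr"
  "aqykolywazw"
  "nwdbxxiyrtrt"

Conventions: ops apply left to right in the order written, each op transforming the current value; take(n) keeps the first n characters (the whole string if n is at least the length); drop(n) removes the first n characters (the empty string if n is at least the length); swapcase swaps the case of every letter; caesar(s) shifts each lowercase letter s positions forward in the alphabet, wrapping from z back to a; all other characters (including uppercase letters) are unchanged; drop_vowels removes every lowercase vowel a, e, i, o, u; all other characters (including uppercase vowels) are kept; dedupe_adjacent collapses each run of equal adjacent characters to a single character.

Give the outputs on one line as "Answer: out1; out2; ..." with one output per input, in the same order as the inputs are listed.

Execution, op by op:
  "stdut" -> "tdut" -> "t" -> "t" -> "t" -> "e" -> "e"
  "zholr" -> "holr" -> "r" -> "r" -> "r" -> "c" -> "c"
  "aqykolywazw" -> "qykolywazw" -> "olywazw" -> "wzawylo" -> "wza" -> "hkl" -> "lkh"
  "nwdbxxiyrtrt" -> "wdbxxiyrtrt" -> "xxiyrtrt" -> "trtryixx" -> "trt" -> "ece" -> "ece"

"e"; "c"; "lkh"; "ece"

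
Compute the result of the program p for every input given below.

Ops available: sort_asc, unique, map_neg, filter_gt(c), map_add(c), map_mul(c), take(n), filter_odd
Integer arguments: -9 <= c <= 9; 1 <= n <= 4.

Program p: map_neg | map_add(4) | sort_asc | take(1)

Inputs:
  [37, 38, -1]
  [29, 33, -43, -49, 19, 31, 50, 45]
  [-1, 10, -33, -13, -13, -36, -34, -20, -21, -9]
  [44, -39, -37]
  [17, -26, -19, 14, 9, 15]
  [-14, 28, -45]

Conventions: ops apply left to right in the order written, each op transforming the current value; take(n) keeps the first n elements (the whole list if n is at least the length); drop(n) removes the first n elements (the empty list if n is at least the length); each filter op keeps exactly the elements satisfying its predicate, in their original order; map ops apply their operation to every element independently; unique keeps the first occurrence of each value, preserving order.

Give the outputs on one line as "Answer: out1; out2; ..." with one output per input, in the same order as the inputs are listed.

Execution, op by op:
  [37, 38, -1] -> [-37, -38, 1] -> [-33, -34, 5] -> [-34, -33, 5] -> [-34]
  [29, 33, -43, -49, 19, 31, 50, 45] -> [-29, -33, 43, 49, -19, -31, -50, -45] -> [-25, -29, 47, 53, -15, -27, -46, -41] -> [-46, -41, -29, -27, -25, -15, 47, 53] -> [-46]
  [-1, 10, -33, -13, -13, -36, -34, -20, -21, -9] -> [1, -10, 33, 13, 13, 36, 34, 20, 21, 9] -> [5, -6, 37, 17, 17, 40, 38, 24, 25, 13] -> [-6, 5, 13, 17, 17, 24, 25, 37, 38, 40] -> [-6]
  [44, -39, -37] -> [-44, 39, 37] -> [-40, 43, 41] -> [-40, 41, 43] -> [-40]
  [17, -26, -19, 14, 9, 15] -> [-17, 26, 19, -14, -9, -15] -> [-13, 30, 23, -10, -5, -11] -> [-13, -11, -10, -5, 23, 30] -> [-13]
  [-14, 28, -45] -> [14, -28, 45] -> [18, -24, 49] -> [-24, 18, 49] -> [-24]

[-34]; [-46]; [-6]; [-40]; [-13]; [-24]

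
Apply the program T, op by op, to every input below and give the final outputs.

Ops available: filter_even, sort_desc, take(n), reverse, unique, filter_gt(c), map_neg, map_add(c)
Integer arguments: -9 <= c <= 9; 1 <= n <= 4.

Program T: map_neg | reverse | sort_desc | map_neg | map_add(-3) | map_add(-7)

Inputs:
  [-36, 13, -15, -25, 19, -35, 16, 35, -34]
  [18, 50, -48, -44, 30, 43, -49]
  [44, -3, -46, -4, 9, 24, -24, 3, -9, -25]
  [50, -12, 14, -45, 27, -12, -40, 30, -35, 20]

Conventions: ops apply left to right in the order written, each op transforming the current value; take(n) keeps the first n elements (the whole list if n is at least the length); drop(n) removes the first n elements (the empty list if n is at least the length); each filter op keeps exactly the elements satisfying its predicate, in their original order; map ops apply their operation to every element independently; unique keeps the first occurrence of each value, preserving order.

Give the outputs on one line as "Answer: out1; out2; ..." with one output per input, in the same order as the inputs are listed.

Execution, op by op:
  [-36, 13, -15, -25, 19, -35, 16, 35, -34] -> [36, -13, 15, 25, -19, 35, -16, -35, 34] -> [34, -35, -16, 35, -19, 25, 15, -13, 36] -> [36, 35, 34, 25, 15, -13, -16, -19, -35] -> [-36, -35, -34, -25, -15, 13, 16, 19, 35] -> [-39, -38, -37, -28, -18, 10, 13, 16, 32] -> [-46, -45, -44, -35, -25, 3, 6, 9, 25]
  [18, 50, -48, -44, 30, 43, -49] -> [-18, -50, 48, 44, -30, -43, 49] -> [49, -43, -30, 44, 48, -50, -18] -> [49, 48, 44, -18, -30, -43, -50] -> [-49, -48, -44, 18, 30, 43, 50] -> [-52, -51, -47, 15, 27, 40, 47] -> [-59, -58, -54, 8, 20, 33, 40]
  [44, -3, -46, -4, 9, 24, -24, 3, -9, -25] -> [-44, 3, 46, 4, -9, -24, 24, -3, 9, 25] -> [25, 9, -3, 24, -24, -9, 4, 46, 3, -44] -> [46, 25, 24, 9, 4, 3, -3, -9, -24, -44] -> [-46, -25, -24, -9, -4, -3, 3, 9, 24, 44] -> [-49, -28, -27, -12, -7, -6, 0, 6, 21, 41] -> [-56, -35, -34, -19, -14, -13, -7, -1, 14, 34]
  [50, -12, 14, -45, 27, -12, -40, 30, -35, 20] -> [-50, 12, -14, 45, -27, 12, 40, -30, 35, -20] -> [-20, 35, -30, 40, 12, -27, 45, -14, 12, -50] -> [45, 40, 35, 12, 12, -14, -20, -27, -30, -50] -> [-45, -40, -35, -12, -12, 14, 20, 27, 30, 50] -> [-48, -43, -38, -15, -15, 11, 17, 24, 27, 47] -> [-55, -50, -45, -22, -22, 4, 10, 17, 20, 40]

[-46, -45, -44, -35, -25, 3, 6, 9, 25]; [-59, -58, -54, 8, 20, 33, 40]; [-56, -35, -34, -19, -14, -13, -7, -1, 14, 34]; [-55, -50, -45, -22, -22, 4, 10, 17, 20, 40]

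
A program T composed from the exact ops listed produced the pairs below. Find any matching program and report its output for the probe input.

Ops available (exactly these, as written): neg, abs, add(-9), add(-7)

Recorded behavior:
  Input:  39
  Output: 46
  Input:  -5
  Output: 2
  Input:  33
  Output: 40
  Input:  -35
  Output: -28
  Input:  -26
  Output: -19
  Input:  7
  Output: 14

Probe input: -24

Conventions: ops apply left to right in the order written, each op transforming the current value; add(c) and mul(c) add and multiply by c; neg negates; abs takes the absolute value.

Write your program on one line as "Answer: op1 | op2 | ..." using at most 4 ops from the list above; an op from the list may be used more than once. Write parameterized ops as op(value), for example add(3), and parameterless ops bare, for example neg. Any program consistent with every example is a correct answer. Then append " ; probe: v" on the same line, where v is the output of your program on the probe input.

neg | add(-7) | neg ; probe: -17

Check, running the answer program on each example:
  39 -> -39 -> -46 -> 46
  -5 -> 5 -> -2 -> 2
  33 -> -33 -> -40 -> 40
  -35 -> 35 -> 28 -> -28
  -26 -> 26 -> 19 -> -19
  7 -> -7 -> -14 -> 14
  probe: -24 -> 24 -> 17 -> -17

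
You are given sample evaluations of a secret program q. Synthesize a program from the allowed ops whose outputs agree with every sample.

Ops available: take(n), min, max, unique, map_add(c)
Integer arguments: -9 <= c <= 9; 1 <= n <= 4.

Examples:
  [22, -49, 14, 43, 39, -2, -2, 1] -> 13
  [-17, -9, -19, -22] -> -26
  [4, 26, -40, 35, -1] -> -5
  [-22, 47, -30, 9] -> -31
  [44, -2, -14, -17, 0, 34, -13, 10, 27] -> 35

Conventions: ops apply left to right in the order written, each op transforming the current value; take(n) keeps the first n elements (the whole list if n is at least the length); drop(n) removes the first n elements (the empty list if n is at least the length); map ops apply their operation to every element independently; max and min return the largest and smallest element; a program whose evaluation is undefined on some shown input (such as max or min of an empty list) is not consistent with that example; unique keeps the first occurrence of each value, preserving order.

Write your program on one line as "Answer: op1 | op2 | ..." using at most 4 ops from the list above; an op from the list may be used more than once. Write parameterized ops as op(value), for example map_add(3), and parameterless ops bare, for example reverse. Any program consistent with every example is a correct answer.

take(4) | map_add(-9) | take(1) | min

Check, running the answer program on each example:
  [22, -49, 14, 43, 39, -2, -2, 1] -> [22, -49, 14, 43] -> [13, -58, 5, 34] -> [13] -> 13
  [-17, -9, -19, -22] -> [-17, -9, -19, -22] -> [-26, -18, -28, -31] -> [-26] -> -26
  [4, 26, -40, 35, -1] -> [4, 26, -40, 35] -> [-5, 17, -49, 26] -> [-5] -> -5
  [-22, 47, -30, 9] -> [-22, 47, -30, 9] -> [-31, 38, -39, 0] -> [-31] -> -31
  [44, -2, -14, -17, 0, 34, -13, 10, 27] -> [44, -2, -14, -17] -> [35, -11, -23, -26] -> [35] -> 35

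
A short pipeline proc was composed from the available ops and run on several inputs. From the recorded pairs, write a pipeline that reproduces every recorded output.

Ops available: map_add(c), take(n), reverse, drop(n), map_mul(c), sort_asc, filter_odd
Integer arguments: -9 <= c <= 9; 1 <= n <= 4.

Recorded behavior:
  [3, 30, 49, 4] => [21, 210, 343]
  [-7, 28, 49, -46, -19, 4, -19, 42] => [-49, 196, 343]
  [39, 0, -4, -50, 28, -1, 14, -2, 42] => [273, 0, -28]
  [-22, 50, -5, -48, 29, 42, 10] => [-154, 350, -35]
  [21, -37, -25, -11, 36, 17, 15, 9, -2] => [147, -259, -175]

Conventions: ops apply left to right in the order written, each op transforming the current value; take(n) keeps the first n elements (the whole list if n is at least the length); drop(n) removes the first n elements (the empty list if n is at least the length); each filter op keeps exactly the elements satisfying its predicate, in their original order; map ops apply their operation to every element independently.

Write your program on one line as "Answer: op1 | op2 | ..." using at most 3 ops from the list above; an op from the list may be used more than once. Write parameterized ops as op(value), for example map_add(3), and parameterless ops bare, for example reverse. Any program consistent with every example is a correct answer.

take(3) | map_mul(-1) | map_mul(-7)

Check, running the answer program on each example:
  [3, 30, 49, 4] -> [3, 30, 49] -> [-3, -30, -49] -> [21, 210, 343]
  [-7, 28, 49, -46, -19, 4, -19, 42] -> [-7, 28, 49] -> [7, -28, -49] -> [-49, 196, 343]
  [39, 0, -4, -50, 28, -1, 14, -2, 42] -> [39, 0, -4] -> [-39, 0, 4] -> [273, 0, -28]
  [-22, 50, -5, -48, 29, 42, 10] -> [-22, 50, -5] -> [22, -50, 5] -> [-154, 350, -35]
  [21, -37, -25, -11, 36, 17, 15, 9, -2] -> [21, -37, -25] -> [-21, 37, 25] -> [147, -259, -175]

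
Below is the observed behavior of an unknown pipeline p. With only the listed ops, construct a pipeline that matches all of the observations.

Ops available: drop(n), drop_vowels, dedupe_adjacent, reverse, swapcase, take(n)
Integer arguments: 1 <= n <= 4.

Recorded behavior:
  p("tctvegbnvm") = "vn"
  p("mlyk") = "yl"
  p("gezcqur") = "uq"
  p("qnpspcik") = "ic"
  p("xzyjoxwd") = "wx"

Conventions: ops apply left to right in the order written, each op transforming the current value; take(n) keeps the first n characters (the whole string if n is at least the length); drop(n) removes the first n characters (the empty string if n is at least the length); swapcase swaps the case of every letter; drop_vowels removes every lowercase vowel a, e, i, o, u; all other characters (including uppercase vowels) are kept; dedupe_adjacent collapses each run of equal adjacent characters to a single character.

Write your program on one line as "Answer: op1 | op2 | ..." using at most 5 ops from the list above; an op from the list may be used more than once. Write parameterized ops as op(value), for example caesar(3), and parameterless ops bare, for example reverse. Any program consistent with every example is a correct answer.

drop(1) | reverse | drop(1) | take(2)

Check, running the answer program on each example:
  "tctvegbnvm" -> "ctvegbnvm" -> "mvnbgevtc" -> "vnbgevtc" -> "vn"
  "mlyk" -> "lyk" -> "kyl" -> "yl" -> "yl"
  "gezcqur" -> "ezcqur" -> "ruqcze" -> "uqcze" -> "uq"
  "qnpspcik" -> "npspcik" -> "kicpspn" -> "icpspn" -> "ic"
  "xzyjoxwd" -> "zyjoxwd" -> "dwxojyz" -> "wxojyz" -> "wx"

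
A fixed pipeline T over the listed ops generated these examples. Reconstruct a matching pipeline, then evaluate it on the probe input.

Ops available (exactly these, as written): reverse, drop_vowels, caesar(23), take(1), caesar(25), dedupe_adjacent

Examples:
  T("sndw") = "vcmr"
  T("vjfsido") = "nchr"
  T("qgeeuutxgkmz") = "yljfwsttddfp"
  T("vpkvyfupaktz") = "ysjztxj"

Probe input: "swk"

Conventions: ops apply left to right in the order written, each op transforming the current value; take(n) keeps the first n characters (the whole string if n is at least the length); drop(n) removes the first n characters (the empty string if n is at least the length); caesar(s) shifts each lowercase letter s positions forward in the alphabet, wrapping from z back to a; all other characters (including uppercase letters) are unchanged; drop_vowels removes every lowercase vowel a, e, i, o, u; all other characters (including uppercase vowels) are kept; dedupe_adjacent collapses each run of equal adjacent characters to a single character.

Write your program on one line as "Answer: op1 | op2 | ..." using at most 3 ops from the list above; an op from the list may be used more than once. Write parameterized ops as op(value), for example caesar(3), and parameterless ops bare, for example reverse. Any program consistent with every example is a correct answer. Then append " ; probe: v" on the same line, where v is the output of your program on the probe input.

caesar(25) | drop_vowels | reverse ; probe: "jvr"

Check, running the answer program on each example:
  "sndw" -> "rmcv" -> "rmcv" -> "vcmr"
  "vjfsido" -> "uierhcn" -> "rhcn" -> "nchr"
  "qgeeuutxgkmz" -> "pfddttswfjly" -> "pfddttswfjly" -> "yljfwsttddfp"
  "vpkvyfupaktz" -> "uojuxetozjsy" -> "jxtzjsy" -> "ysjztxj"
  probe: "swk" -> "rvj" -> "rvj" -> "jvr"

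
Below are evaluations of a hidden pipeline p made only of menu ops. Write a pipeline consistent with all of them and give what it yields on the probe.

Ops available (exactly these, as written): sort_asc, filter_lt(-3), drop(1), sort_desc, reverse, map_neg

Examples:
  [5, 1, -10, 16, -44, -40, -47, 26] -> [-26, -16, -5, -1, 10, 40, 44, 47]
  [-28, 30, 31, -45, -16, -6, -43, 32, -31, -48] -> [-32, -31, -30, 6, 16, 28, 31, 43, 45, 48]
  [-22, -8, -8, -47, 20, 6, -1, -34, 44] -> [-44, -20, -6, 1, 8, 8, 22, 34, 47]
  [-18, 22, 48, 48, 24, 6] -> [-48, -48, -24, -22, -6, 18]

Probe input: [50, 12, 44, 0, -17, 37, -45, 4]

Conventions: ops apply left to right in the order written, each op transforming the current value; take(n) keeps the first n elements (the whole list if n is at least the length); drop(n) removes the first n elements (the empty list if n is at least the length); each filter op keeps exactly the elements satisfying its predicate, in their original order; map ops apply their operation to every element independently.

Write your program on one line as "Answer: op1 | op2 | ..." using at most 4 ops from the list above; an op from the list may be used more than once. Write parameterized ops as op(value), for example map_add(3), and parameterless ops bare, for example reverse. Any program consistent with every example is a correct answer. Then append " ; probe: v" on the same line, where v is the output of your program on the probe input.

reverse | sort_desc | map_neg ; probe: [-50, -44, -37, -12, -4, 0, 17, 45]

Check, running the answer program on each example:
  [5, 1, -10, 16, -44, -40, -47, 26] -> [26, -47, -40, -44, 16, -10, 1, 5] -> [26, 16, 5, 1, -10, -40, -44, -47] -> [-26, -16, -5, -1, 10, 40, 44, 47]
  [-28, 30, 31, -45, -16, -6, -43, 32, -31, -48] -> [-48, -31, 32, -43, -6, -16, -45, 31, 30, -28] -> [32, 31, 30, -6, -16, -28, -31, -43, -45, -48] -> [-32, -31, -30, 6, 16, 28, 31, 43, 45, 48]
  [-22, -8, -8, -47, 20, 6, -1, -34, 44] -> [44, -34, -1, 6, 20, -47, -8, -8, -22] -> [44, 20, 6, -1, -8, -8, -22, -34, -47] -> [-44, -20, -6, 1, 8, 8, 22, 34, 47]
  [-18, 22, 48, 48, 24, 6] -> [6, 24, 48, 48, 22, -18] -> [48, 48, 24, 22, 6, -18] -> [-48, -48, -24, -22, -6, 18]
  probe: [50, 12, 44, 0, -17, 37, -45, 4] -> [4, -45, 37, -17, 0, 44, 12, 50] -> [50, 44, 37, 12, 4, 0, -17, -45] -> [-50, -44, -37, -12, -4, 0, 17, 45]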